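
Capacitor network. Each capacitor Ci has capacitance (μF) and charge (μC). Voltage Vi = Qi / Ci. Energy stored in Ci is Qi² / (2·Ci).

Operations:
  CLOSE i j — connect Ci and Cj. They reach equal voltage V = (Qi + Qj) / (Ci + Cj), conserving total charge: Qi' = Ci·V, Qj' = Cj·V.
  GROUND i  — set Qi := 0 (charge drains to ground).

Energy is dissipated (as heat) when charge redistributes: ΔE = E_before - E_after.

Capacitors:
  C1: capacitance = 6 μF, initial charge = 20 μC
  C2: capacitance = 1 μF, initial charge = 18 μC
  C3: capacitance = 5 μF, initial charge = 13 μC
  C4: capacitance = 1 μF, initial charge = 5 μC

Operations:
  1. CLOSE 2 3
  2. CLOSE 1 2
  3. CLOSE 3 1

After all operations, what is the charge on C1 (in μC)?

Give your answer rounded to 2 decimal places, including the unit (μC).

Initial: C1(6μF, Q=20μC, V=3.33V), C2(1μF, Q=18μC, V=18.00V), C3(5μF, Q=13μC, V=2.60V), C4(1μF, Q=5μC, V=5.00V)
Op 1: CLOSE 2-3: Q_total=31.00, C_total=6.00, V=5.17; Q2=5.17, Q3=25.83; dissipated=98.817
Op 2: CLOSE 1-2: Q_total=25.17, C_total=7.00, V=3.60; Q1=21.57, Q2=3.60; dissipated=1.440
Op 3: CLOSE 3-1: Q_total=47.40, C_total=11.00, V=4.31; Q3=21.55, Q1=25.86; dissipated=3.367
Final charges: Q1=25.86, Q2=3.60, Q3=21.55, Q4=5.00

Answer: 25.86 μC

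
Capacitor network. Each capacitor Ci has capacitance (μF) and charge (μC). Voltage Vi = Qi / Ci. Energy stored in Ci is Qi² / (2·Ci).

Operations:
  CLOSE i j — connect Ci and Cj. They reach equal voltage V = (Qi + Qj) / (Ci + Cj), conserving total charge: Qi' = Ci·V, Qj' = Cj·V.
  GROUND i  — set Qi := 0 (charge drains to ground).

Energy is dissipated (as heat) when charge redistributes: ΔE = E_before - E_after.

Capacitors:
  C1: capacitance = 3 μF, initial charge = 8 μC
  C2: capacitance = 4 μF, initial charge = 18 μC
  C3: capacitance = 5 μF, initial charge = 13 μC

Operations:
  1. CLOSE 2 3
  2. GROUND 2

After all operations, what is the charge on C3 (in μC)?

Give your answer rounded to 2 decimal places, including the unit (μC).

Answer: 17.22 μC

Derivation:
Initial: C1(3μF, Q=8μC, V=2.67V), C2(4μF, Q=18μC, V=4.50V), C3(5μF, Q=13μC, V=2.60V)
Op 1: CLOSE 2-3: Q_total=31.00, C_total=9.00, V=3.44; Q2=13.78, Q3=17.22; dissipated=4.011
Op 2: GROUND 2: Q2=0; energy lost=23.728
Final charges: Q1=8.00, Q2=0.00, Q3=17.22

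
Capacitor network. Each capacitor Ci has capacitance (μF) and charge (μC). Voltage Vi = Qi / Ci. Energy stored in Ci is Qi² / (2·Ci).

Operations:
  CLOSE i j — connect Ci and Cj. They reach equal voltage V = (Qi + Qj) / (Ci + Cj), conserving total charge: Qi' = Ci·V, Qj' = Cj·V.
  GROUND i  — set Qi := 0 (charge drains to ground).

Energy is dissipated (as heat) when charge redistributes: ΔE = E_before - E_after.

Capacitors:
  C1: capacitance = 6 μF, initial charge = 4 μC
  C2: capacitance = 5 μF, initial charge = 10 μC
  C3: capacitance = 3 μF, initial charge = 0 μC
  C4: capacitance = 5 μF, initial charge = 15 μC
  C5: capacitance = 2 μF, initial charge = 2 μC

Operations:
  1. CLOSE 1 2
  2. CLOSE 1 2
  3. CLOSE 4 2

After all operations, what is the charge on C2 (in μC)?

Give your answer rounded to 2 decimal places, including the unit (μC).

Initial: C1(6μF, Q=4μC, V=0.67V), C2(5μF, Q=10μC, V=2.00V), C3(3μF, Q=0μC, V=0.00V), C4(5μF, Q=15μC, V=3.00V), C5(2μF, Q=2μC, V=1.00V)
Op 1: CLOSE 1-2: Q_total=14.00, C_total=11.00, V=1.27; Q1=7.64, Q2=6.36; dissipated=2.424
Op 2: CLOSE 1-2: Q_total=14.00, C_total=11.00, V=1.27; Q1=7.64, Q2=6.36; dissipated=0.000
Op 3: CLOSE 4-2: Q_total=21.36, C_total=10.00, V=2.14; Q4=10.68, Q2=10.68; dissipated=3.729
Final charges: Q1=7.64, Q2=10.68, Q3=0.00, Q4=10.68, Q5=2.00

Answer: 10.68 μC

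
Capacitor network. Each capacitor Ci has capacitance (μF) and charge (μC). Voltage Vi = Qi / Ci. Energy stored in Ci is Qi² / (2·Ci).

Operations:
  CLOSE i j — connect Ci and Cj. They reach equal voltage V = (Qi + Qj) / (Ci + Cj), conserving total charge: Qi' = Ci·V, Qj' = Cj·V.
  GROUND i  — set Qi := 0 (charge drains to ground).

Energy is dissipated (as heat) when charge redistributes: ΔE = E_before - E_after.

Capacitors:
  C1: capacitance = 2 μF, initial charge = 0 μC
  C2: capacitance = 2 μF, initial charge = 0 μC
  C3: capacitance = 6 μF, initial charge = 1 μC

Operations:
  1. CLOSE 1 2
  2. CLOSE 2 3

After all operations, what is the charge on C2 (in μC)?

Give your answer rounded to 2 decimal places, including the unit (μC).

Initial: C1(2μF, Q=0μC, V=0.00V), C2(2μF, Q=0μC, V=0.00V), C3(6μF, Q=1μC, V=0.17V)
Op 1: CLOSE 1-2: Q_total=0.00, C_total=4.00, V=0.00; Q1=0.00, Q2=0.00; dissipated=0.000
Op 2: CLOSE 2-3: Q_total=1.00, C_total=8.00, V=0.12; Q2=0.25, Q3=0.75; dissipated=0.021
Final charges: Q1=0.00, Q2=0.25, Q3=0.75

Answer: 0.25 μC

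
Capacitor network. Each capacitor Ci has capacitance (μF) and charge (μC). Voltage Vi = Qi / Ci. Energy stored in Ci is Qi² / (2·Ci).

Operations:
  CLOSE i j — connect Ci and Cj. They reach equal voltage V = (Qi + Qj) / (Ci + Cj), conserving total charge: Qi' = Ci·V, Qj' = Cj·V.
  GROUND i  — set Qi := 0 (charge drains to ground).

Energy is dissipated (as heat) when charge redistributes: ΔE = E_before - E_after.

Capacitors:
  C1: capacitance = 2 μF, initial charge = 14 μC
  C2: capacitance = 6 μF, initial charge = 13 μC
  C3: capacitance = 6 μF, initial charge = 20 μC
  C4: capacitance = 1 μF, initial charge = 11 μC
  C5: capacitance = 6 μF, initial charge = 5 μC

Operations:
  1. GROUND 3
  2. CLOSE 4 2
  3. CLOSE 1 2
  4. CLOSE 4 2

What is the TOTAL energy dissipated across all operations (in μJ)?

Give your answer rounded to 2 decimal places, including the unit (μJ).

Initial: C1(2μF, Q=14μC, V=7.00V), C2(6μF, Q=13μC, V=2.17V), C3(6μF, Q=20μC, V=3.33V), C4(1μF, Q=11μC, V=11.00V), C5(6μF, Q=5μC, V=0.83V)
Op 1: GROUND 3: Q3=0; energy lost=33.333
Op 2: CLOSE 4-2: Q_total=24.00, C_total=7.00, V=3.43; Q4=3.43, Q2=20.57; dissipated=33.440
Op 3: CLOSE 1-2: Q_total=34.57, C_total=8.00, V=4.32; Q1=8.64, Q2=25.93; dissipated=9.566
Op 4: CLOSE 4-2: Q_total=29.36, C_total=7.00, V=4.19; Q4=4.19, Q2=25.16; dissipated=0.342
Total dissipated: 76.682 μJ

Answer: 76.68 μJ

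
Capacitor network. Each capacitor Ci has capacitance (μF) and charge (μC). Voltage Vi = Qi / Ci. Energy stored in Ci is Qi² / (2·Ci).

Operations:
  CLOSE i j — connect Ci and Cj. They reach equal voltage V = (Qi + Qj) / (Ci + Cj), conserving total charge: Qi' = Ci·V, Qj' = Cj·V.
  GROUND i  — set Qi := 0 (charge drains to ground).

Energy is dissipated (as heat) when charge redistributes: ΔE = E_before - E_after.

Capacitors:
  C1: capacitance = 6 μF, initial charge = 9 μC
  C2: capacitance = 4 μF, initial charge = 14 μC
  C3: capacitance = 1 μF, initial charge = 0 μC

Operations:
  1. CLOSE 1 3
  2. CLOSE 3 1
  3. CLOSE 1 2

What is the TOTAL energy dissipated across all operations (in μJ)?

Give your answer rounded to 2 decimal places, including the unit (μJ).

Answer: 6.85 μJ

Derivation:
Initial: C1(6μF, Q=9μC, V=1.50V), C2(4μF, Q=14μC, V=3.50V), C3(1μF, Q=0μC, V=0.00V)
Op 1: CLOSE 1-3: Q_total=9.00, C_total=7.00, V=1.29; Q1=7.71, Q3=1.29; dissipated=0.964
Op 2: CLOSE 3-1: Q_total=9.00, C_total=7.00, V=1.29; Q3=1.29, Q1=7.71; dissipated=0.000
Op 3: CLOSE 1-2: Q_total=21.71, C_total=10.00, V=2.17; Q1=13.03, Q2=8.69; dissipated=5.884
Total dissipated: 6.848 μJ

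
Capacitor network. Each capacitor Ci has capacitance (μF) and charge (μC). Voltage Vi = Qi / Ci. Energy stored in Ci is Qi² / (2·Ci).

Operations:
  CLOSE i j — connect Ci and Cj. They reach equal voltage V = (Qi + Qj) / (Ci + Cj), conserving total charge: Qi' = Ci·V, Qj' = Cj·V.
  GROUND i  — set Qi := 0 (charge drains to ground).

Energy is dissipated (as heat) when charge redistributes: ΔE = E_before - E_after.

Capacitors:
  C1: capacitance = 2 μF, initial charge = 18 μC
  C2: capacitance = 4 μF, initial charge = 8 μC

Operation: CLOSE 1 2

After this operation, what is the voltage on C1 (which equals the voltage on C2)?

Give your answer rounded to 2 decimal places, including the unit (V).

Answer: 4.33 V

Derivation:
Initial: C1(2μF, Q=18μC, V=9.00V), C2(4μF, Q=8μC, V=2.00V)
Op 1: CLOSE 1-2: Q_total=26.00, C_total=6.00, V=4.33; Q1=8.67, Q2=17.33; dissipated=32.667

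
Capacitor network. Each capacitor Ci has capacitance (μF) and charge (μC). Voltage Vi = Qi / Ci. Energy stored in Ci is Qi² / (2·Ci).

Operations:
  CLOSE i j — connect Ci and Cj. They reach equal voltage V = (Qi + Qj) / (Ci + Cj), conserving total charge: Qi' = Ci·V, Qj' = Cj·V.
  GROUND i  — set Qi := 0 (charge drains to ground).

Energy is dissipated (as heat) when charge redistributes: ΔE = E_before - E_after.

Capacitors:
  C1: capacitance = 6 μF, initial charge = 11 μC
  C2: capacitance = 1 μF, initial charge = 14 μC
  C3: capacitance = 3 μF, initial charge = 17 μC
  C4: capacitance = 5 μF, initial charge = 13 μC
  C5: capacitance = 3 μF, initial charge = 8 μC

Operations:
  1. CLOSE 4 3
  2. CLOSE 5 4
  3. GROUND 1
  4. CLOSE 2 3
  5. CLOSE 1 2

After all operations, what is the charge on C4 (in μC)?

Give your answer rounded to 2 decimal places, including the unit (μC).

Answer: 16.72 μC

Derivation:
Initial: C1(6μF, Q=11μC, V=1.83V), C2(1μF, Q=14μC, V=14.00V), C3(3μF, Q=17μC, V=5.67V), C4(5μF, Q=13μC, V=2.60V), C5(3μF, Q=8μC, V=2.67V)
Op 1: CLOSE 4-3: Q_total=30.00, C_total=8.00, V=3.75; Q4=18.75, Q3=11.25; dissipated=8.817
Op 2: CLOSE 5-4: Q_total=26.75, C_total=8.00, V=3.34; Q5=10.03, Q4=16.72; dissipated=1.100
Op 3: GROUND 1: Q1=0; energy lost=10.083
Op 4: CLOSE 2-3: Q_total=25.25, C_total=4.00, V=6.31; Q2=6.31, Q3=18.94; dissipated=39.398
Op 5: CLOSE 1-2: Q_total=6.31, C_total=7.00, V=0.90; Q1=5.41, Q2=0.90; dissipated=17.078
Final charges: Q1=5.41, Q2=0.90, Q3=18.94, Q4=16.72, Q5=10.03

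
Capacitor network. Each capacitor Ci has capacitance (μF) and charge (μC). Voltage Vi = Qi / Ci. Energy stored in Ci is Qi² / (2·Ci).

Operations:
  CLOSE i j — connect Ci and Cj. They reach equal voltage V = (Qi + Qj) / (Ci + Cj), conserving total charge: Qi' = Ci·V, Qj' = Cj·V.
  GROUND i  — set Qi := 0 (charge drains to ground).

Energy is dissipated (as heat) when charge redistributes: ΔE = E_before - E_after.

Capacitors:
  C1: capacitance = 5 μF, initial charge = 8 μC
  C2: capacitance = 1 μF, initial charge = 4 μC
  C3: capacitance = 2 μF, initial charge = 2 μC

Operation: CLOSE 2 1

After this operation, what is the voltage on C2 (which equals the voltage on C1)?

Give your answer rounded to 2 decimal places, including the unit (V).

Answer: 2.00 V

Derivation:
Initial: C1(5μF, Q=8μC, V=1.60V), C2(1μF, Q=4μC, V=4.00V), C3(2μF, Q=2μC, V=1.00V)
Op 1: CLOSE 2-1: Q_total=12.00, C_total=6.00, V=2.00; Q2=2.00, Q1=10.00; dissipated=2.400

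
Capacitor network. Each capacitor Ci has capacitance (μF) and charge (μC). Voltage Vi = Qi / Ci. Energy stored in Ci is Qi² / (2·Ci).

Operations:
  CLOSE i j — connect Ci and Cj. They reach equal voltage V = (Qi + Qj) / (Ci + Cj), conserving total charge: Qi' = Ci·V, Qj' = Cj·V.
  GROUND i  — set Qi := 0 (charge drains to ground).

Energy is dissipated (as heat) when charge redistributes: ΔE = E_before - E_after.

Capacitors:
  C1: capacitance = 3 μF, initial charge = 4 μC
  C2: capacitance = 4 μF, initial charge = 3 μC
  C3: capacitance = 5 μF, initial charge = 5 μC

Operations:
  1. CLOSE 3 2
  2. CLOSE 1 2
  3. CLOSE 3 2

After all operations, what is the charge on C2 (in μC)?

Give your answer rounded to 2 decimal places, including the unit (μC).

Initial: C1(3μF, Q=4μC, V=1.33V), C2(4μF, Q=3μC, V=0.75V), C3(5μF, Q=5μC, V=1.00V)
Op 1: CLOSE 3-2: Q_total=8.00, C_total=9.00, V=0.89; Q3=4.44, Q2=3.56; dissipated=0.069
Op 2: CLOSE 1-2: Q_total=7.56, C_total=7.00, V=1.08; Q1=3.24, Q2=4.32; dissipated=0.169
Op 3: CLOSE 3-2: Q_total=8.76, C_total=9.00, V=0.97; Q3=4.87, Q2=3.89; dissipated=0.040
Final charges: Q1=3.24, Q2=3.89, Q3=4.87

Answer: 3.89 μC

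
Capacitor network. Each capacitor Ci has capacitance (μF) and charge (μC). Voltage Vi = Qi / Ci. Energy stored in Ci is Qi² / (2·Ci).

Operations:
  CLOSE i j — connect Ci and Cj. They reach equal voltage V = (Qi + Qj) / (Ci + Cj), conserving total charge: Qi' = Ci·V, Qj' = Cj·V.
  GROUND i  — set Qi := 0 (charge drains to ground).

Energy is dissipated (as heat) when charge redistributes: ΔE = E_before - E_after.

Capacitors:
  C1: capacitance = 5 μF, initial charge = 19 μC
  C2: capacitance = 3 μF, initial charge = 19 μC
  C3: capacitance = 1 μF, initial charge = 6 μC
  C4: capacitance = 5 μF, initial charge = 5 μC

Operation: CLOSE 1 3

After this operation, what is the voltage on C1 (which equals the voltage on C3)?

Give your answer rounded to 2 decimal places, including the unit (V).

Answer: 4.17 V

Derivation:
Initial: C1(5μF, Q=19μC, V=3.80V), C2(3μF, Q=19μC, V=6.33V), C3(1μF, Q=6μC, V=6.00V), C4(5μF, Q=5μC, V=1.00V)
Op 1: CLOSE 1-3: Q_total=25.00, C_total=6.00, V=4.17; Q1=20.83, Q3=4.17; dissipated=2.017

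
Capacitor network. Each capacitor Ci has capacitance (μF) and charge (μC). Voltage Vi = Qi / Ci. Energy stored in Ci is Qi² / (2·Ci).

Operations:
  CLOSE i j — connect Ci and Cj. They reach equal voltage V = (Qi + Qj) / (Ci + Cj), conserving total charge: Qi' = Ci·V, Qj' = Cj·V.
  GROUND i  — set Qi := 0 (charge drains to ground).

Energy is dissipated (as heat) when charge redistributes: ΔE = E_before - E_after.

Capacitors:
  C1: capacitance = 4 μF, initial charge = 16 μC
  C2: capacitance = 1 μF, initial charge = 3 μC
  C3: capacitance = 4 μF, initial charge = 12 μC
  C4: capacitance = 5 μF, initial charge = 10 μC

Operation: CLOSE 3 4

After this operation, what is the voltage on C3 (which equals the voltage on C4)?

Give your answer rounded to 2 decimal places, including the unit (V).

Answer: 2.44 V

Derivation:
Initial: C1(4μF, Q=16μC, V=4.00V), C2(1μF, Q=3μC, V=3.00V), C3(4μF, Q=12μC, V=3.00V), C4(5μF, Q=10μC, V=2.00V)
Op 1: CLOSE 3-4: Q_total=22.00, C_total=9.00, V=2.44; Q3=9.78, Q4=12.22; dissipated=1.111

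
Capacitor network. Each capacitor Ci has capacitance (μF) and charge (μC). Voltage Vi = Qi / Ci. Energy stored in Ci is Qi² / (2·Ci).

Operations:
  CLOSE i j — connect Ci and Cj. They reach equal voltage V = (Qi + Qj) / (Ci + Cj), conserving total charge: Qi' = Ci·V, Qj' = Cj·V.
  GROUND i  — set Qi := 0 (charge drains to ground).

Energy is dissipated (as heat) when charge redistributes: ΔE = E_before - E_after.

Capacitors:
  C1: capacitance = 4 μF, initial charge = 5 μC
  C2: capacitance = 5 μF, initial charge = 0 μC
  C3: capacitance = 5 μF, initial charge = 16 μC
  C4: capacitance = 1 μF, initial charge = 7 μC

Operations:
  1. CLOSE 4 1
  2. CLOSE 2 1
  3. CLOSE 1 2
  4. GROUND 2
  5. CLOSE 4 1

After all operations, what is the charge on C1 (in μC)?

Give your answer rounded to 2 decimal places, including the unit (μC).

Initial: C1(4μF, Q=5μC, V=1.25V), C2(5μF, Q=0μC, V=0.00V), C3(5μF, Q=16μC, V=3.20V), C4(1μF, Q=7μC, V=7.00V)
Op 1: CLOSE 4-1: Q_total=12.00, C_total=5.00, V=2.40; Q4=2.40, Q1=9.60; dissipated=13.225
Op 2: CLOSE 2-1: Q_total=9.60, C_total=9.00, V=1.07; Q2=5.33, Q1=4.27; dissipated=6.400
Op 3: CLOSE 1-2: Q_total=9.60, C_total=9.00, V=1.07; Q1=4.27, Q2=5.33; dissipated=0.000
Op 4: GROUND 2: Q2=0; energy lost=2.844
Op 5: CLOSE 4-1: Q_total=6.67, C_total=5.00, V=1.33; Q4=1.33, Q1=5.33; dissipated=0.711
Final charges: Q1=5.33, Q2=0.00, Q3=16.00, Q4=1.33

Answer: 5.33 μC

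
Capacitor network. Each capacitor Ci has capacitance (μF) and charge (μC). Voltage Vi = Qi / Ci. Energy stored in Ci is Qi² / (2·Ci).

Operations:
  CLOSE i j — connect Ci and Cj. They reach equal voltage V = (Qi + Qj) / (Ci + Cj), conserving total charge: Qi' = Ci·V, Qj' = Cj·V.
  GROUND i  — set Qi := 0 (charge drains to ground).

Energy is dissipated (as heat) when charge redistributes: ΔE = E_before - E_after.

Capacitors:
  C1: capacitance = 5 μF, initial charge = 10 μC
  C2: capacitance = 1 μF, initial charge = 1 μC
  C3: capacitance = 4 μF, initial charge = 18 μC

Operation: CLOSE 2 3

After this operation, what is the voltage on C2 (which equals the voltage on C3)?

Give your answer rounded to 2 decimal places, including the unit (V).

Initial: C1(5μF, Q=10μC, V=2.00V), C2(1μF, Q=1μC, V=1.00V), C3(4μF, Q=18μC, V=4.50V)
Op 1: CLOSE 2-3: Q_total=19.00, C_total=5.00, V=3.80; Q2=3.80, Q3=15.20; dissipated=4.900

Answer: 3.80 V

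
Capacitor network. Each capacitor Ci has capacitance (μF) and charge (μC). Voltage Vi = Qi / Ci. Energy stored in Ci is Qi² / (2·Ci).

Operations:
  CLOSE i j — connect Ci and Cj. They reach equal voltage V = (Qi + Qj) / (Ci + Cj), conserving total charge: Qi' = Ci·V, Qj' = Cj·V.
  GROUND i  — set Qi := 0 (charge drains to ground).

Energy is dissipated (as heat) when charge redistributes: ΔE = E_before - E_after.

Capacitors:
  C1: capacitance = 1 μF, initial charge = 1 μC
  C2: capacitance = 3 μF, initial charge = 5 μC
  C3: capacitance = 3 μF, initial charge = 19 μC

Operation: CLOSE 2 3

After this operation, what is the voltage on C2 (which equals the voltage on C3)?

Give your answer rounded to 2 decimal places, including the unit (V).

Answer: 4.00 V

Derivation:
Initial: C1(1μF, Q=1μC, V=1.00V), C2(3μF, Q=5μC, V=1.67V), C3(3μF, Q=19μC, V=6.33V)
Op 1: CLOSE 2-3: Q_total=24.00, C_total=6.00, V=4.00; Q2=12.00, Q3=12.00; dissipated=16.333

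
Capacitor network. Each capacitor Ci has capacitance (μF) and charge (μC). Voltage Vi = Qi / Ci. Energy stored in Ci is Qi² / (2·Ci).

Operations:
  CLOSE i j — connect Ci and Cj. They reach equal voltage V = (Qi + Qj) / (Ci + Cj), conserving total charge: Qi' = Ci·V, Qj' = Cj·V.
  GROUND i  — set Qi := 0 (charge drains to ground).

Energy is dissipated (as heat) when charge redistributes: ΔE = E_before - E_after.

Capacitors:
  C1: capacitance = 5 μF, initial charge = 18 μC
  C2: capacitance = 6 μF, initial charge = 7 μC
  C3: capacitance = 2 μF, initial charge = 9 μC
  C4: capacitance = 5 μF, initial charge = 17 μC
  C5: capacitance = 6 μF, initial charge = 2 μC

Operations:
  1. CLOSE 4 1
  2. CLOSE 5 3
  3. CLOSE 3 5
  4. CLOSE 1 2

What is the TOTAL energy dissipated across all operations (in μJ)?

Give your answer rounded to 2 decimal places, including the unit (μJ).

Initial: C1(5μF, Q=18μC, V=3.60V), C2(6μF, Q=7μC, V=1.17V), C3(2μF, Q=9μC, V=4.50V), C4(5μF, Q=17μC, V=3.40V), C5(6μF, Q=2μC, V=0.33V)
Op 1: CLOSE 4-1: Q_total=35.00, C_total=10.00, V=3.50; Q4=17.50, Q1=17.50; dissipated=0.050
Op 2: CLOSE 5-3: Q_total=11.00, C_total=8.00, V=1.38; Q5=8.25, Q3=2.75; dissipated=13.021
Op 3: CLOSE 3-5: Q_total=11.00, C_total=8.00, V=1.38; Q3=2.75, Q5=8.25; dissipated=0.000
Op 4: CLOSE 1-2: Q_total=24.50, C_total=11.00, V=2.23; Q1=11.14, Q2=13.36; dissipated=7.424
Total dissipated: 20.495 μJ

Answer: 20.50 μJ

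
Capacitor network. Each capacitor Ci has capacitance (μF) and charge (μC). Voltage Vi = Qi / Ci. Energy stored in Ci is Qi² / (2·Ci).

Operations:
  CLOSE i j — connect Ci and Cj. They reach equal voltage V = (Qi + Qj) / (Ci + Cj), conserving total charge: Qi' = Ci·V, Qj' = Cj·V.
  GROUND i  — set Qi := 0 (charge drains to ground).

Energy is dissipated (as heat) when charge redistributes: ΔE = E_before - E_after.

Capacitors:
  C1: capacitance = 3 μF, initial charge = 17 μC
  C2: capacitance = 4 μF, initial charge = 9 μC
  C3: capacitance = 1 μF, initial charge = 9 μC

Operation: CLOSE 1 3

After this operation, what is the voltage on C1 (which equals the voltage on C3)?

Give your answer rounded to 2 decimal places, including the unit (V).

Answer: 6.50 V

Derivation:
Initial: C1(3μF, Q=17μC, V=5.67V), C2(4μF, Q=9μC, V=2.25V), C3(1μF, Q=9μC, V=9.00V)
Op 1: CLOSE 1-3: Q_total=26.00, C_total=4.00, V=6.50; Q1=19.50, Q3=6.50; dissipated=4.167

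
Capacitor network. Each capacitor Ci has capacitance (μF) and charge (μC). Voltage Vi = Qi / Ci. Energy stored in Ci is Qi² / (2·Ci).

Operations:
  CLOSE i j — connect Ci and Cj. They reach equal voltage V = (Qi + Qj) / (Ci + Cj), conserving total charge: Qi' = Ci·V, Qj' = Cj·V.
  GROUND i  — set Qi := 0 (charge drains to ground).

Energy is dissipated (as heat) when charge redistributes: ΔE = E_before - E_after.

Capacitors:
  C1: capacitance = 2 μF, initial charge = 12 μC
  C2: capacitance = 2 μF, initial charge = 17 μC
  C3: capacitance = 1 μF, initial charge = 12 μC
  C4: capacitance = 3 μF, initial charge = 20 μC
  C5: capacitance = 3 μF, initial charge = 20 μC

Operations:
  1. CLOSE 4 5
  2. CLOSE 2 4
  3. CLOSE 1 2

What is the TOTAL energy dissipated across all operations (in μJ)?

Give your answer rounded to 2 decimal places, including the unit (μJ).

Answer: 3.00 μJ

Derivation:
Initial: C1(2μF, Q=12μC, V=6.00V), C2(2μF, Q=17μC, V=8.50V), C3(1μF, Q=12μC, V=12.00V), C4(3μF, Q=20μC, V=6.67V), C5(3μF, Q=20μC, V=6.67V)
Op 1: CLOSE 4-5: Q_total=40.00, C_total=6.00, V=6.67; Q4=20.00, Q5=20.00; dissipated=0.000
Op 2: CLOSE 2-4: Q_total=37.00, C_total=5.00, V=7.40; Q2=14.80, Q4=22.20; dissipated=2.017
Op 3: CLOSE 1-2: Q_total=26.80, C_total=4.00, V=6.70; Q1=13.40, Q2=13.40; dissipated=0.980
Total dissipated: 2.997 μJ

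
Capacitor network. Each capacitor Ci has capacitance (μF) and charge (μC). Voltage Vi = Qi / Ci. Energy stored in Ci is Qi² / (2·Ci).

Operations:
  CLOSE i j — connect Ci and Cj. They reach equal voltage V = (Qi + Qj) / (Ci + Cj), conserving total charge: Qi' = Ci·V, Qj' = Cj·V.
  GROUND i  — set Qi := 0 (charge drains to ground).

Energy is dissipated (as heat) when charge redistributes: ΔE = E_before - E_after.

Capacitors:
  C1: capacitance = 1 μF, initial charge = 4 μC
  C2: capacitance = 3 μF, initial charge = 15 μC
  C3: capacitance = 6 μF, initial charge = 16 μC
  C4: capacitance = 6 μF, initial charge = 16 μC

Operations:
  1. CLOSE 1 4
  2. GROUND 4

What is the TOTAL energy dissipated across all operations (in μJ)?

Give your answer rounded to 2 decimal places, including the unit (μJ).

Initial: C1(1μF, Q=4μC, V=4.00V), C2(3μF, Q=15μC, V=5.00V), C3(6μF, Q=16μC, V=2.67V), C4(6μF, Q=16μC, V=2.67V)
Op 1: CLOSE 1-4: Q_total=20.00, C_total=7.00, V=2.86; Q1=2.86, Q4=17.14; dissipated=0.762
Op 2: GROUND 4: Q4=0; energy lost=24.490
Total dissipated: 25.252 μJ

Answer: 25.25 μJ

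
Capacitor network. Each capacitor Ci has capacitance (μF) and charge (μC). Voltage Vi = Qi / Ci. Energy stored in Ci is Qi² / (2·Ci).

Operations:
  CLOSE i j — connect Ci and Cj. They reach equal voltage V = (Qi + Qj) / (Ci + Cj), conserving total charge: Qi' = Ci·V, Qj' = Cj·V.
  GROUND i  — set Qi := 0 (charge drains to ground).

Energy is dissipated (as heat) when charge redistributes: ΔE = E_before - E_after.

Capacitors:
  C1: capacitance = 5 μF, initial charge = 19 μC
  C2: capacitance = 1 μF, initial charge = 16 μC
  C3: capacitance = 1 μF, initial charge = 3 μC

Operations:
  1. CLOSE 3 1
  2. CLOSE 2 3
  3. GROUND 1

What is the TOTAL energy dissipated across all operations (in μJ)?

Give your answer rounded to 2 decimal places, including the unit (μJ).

Answer: 71.91 μJ

Derivation:
Initial: C1(5μF, Q=19μC, V=3.80V), C2(1μF, Q=16μC, V=16.00V), C3(1μF, Q=3μC, V=3.00V)
Op 1: CLOSE 3-1: Q_total=22.00, C_total=6.00, V=3.67; Q3=3.67, Q1=18.33; dissipated=0.267
Op 2: CLOSE 2-3: Q_total=19.67, C_total=2.00, V=9.83; Q2=9.83, Q3=9.83; dissipated=38.028
Op 3: GROUND 1: Q1=0; energy lost=33.611
Total dissipated: 71.906 μJ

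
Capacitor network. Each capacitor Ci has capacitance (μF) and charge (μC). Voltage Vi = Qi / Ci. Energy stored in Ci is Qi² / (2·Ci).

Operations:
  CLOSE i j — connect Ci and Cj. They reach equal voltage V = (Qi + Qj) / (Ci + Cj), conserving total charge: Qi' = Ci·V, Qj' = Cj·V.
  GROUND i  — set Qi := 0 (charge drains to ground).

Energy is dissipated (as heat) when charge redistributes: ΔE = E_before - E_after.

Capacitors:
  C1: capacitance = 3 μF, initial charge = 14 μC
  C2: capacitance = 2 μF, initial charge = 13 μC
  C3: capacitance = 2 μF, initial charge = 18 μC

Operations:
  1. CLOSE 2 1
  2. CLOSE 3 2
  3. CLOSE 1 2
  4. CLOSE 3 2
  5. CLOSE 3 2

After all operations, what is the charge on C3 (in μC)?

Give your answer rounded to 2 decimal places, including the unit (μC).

Initial: C1(3μF, Q=14μC, V=4.67V), C2(2μF, Q=13μC, V=6.50V), C3(2μF, Q=18μC, V=9.00V)
Op 1: CLOSE 2-1: Q_total=27.00, C_total=5.00, V=5.40; Q2=10.80, Q1=16.20; dissipated=2.017
Op 2: CLOSE 3-2: Q_total=28.80, C_total=4.00, V=7.20; Q3=14.40, Q2=14.40; dissipated=6.480
Op 3: CLOSE 1-2: Q_total=30.60, C_total=5.00, V=6.12; Q1=18.36, Q2=12.24; dissipated=1.944
Op 4: CLOSE 3-2: Q_total=26.64, C_total=4.00, V=6.66; Q3=13.32, Q2=13.32; dissipated=0.583
Op 5: CLOSE 3-2: Q_total=26.64, C_total=4.00, V=6.66; Q3=13.32, Q2=13.32; dissipated=0.000
Final charges: Q1=18.36, Q2=13.32, Q3=13.32

Answer: 13.32 μC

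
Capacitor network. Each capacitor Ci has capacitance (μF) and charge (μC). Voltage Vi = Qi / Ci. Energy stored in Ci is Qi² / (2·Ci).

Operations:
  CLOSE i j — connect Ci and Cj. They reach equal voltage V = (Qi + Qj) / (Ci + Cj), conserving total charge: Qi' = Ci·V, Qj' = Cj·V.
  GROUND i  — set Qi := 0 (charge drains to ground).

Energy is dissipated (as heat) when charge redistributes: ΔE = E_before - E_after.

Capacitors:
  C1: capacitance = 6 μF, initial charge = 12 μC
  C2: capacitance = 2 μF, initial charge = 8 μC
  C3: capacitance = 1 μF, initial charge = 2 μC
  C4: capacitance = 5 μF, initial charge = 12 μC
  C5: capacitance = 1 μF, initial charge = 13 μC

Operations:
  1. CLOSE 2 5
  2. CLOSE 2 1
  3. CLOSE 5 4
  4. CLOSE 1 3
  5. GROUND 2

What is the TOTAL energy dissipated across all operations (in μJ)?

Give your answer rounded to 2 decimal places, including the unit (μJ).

Answer: 65.80 μJ

Derivation:
Initial: C1(6μF, Q=12μC, V=2.00V), C2(2μF, Q=8μC, V=4.00V), C3(1μF, Q=2μC, V=2.00V), C4(5μF, Q=12μC, V=2.40V), C5(1μF, Q=13μC, V=13.00V)
Op 1: CLOSE 2-5: Q_total=21.00, C_total=3.00, V=7.00; Q2=14.00, Q5=7.00; dissipated=27.000
Op 2: CLOSE 2-1: Q_total=26.00, C_total=8.00, V=3.25; Q2=6.50, Q1=19.50; dissipated=18.750
Op 3: CLOSE 5-4: Q_total=19.00, C_total=6.00, V=3.17; Q5=3.17, Q4=15.83; dissipated=8.817
Op 4: CLOSE 1-3: Q_total=21.50, C_total=7.00, V=3.07; Q1=18.43, Q3=3.07; dissipated=0.670
Op 5: GROUND 2: Q2=0; energy lost=10.562
Total dissipated: 65.799 μJ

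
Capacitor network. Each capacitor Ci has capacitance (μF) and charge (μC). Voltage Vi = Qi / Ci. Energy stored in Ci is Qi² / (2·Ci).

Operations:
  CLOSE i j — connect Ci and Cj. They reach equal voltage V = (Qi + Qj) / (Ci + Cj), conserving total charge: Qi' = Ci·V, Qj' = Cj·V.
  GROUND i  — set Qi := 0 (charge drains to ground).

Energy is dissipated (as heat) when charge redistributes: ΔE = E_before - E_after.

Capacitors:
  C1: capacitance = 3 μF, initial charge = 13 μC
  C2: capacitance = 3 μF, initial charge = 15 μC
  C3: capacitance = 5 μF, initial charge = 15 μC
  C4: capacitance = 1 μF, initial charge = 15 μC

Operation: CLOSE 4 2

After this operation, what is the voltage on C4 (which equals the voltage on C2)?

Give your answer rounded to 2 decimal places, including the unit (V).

Answer: 7.50 V

Derivation:
Initial: C1(3μF, Q=13μC, V=4.33V), C2(3μF, Q=15μC, V=5.00V), C3(5μF, Q=15μC, V=3.00V), C4(1μF, Q=15μC, V=15.00V)
Op 1: CLOSE 4-2: Q_total=30.00, C_total=4.00, V=7.50; Q4=7.50, Q2=22.50; dissipated=37.500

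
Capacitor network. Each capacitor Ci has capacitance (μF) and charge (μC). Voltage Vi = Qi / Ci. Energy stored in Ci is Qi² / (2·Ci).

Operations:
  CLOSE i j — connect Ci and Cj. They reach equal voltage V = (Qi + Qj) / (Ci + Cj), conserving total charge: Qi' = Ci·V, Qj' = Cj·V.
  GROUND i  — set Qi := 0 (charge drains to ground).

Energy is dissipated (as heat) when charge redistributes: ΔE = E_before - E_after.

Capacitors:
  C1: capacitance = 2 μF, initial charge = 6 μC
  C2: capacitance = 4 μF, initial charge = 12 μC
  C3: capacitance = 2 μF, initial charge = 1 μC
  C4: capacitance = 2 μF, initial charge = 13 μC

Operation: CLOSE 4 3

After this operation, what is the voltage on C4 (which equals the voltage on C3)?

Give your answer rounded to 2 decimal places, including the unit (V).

Initial: C1(2μF, Q=6μC, V=3.00V), C2(4μF, Q=12μC, V=3.00V), C3(2μF, Q=1μC, V=0.50V), C4(2μF, Q=13μC, V=6.50V)
Op 1: CLOSE 4-3: Q_total=14.00, C_total=4.00, V=3.50; Q4=7.00, Q3=7.00; dissipated=18.000

Answer: 3.50 V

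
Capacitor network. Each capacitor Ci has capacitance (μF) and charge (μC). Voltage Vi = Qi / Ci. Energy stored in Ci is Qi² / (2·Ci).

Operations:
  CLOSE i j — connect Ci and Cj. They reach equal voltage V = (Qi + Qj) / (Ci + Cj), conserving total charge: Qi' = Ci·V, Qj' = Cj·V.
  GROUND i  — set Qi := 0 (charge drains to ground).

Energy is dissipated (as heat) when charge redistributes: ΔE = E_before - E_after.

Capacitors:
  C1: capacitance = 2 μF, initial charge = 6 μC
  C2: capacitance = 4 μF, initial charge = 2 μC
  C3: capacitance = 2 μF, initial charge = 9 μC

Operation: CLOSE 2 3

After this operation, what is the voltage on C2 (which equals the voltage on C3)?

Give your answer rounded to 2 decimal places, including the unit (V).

Answer: 1.83 V

Derivation:
Initial: C1(2μF, Q=6μC, V=3.00V), C2(4μF, Q=2μC, V=0.50V), C3(2μF, Q=9μC, V=4.50V)
Op 1: CLOSE 2-3: Q_total=11.00, C_total=6.00, V=1.83; Q2=7.33, Q3=3.67; dissipated=10.667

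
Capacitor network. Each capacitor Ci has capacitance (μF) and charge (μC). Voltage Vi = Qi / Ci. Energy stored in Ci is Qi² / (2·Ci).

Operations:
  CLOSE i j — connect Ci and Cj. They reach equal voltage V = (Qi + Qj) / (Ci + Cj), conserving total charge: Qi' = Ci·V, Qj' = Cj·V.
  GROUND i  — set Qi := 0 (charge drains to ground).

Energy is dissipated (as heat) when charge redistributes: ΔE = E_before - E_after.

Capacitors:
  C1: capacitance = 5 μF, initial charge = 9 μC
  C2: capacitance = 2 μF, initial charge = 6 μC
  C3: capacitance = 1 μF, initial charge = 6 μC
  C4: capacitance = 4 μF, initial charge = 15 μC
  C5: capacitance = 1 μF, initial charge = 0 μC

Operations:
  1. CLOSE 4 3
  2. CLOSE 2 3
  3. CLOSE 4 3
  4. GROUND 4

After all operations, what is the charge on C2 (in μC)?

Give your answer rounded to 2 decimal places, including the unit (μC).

Initial: C1(5μF, Q=9μC, V=1.80V), C2(2μF, Q=6μC, V=3.00V), C3(1μF, Q=6μC, V=6.00V), C4(4μF, Q=15μC, V=3.75V), C5(1μF, Q=0μC, V=0.00V)
Op 1: CLOSE 4-3: Q_total=21.00, C_total=5.00, V=4.20; Q4=16.80, Q3=4.20; dissipated=2.025
Op 2: CLOSE 2-3: Q_total=10.20, C_total=3.00, V=3.40; Q2=6.80, Q3=3.40; dissipated=0.480
Op 3: CLOSE 4-3: Q_total=20.20, C_total=5.00, V=4.04; Q4=16.16, Q3=4.04; dissipated=0.256
Op 4: GROUND 4: Q4=0; energy lost=32.643
Final charges: Q1=9.00, Q2=6.80, Q3=4.04, Q4=0.00, Q5=0.00

Answer: 6.80 μC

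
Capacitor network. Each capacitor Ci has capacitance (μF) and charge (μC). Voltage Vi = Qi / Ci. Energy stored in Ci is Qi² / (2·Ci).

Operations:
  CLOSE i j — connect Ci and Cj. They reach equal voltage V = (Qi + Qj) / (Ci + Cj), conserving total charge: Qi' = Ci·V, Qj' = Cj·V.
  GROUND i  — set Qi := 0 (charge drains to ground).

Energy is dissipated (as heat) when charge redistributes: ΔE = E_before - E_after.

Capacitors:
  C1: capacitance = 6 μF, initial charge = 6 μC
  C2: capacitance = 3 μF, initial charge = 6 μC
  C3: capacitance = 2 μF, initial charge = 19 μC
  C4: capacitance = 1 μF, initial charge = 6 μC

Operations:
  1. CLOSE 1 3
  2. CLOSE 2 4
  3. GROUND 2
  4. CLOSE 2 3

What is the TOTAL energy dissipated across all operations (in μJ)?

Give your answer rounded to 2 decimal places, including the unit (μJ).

Initial: C1(6μF, Q=6μC, V=1.00V), C2(3μF, Q=6μC, V=2.00V), C3(2μF, Q=19μC, V=9.50V), C4(1μF, Q=6μC, V=6.00V)
Op 1: CLOSE 1-3: Q_total=25.00, C_total=8.00, V=3.12; Q1=18.75, Q3=6.25; dissipated=54.188
Op 2: CLOSE 2-4: Q_total=12.00, C_total=4.00, V=3.00; Q2=9.00, Q4=3.00; dissipated=6.000
Op 3: GROUND 2: Q2=0; energy lost=13.500
Op 4: CLOSE 2-3: Q_total=6.25, C_total=5.00, V=1.25; Q2=3.75, Q3=2.50; dissipated=5.859
Total dissipated: 79.547 μJ

Answer: 79.55 μJ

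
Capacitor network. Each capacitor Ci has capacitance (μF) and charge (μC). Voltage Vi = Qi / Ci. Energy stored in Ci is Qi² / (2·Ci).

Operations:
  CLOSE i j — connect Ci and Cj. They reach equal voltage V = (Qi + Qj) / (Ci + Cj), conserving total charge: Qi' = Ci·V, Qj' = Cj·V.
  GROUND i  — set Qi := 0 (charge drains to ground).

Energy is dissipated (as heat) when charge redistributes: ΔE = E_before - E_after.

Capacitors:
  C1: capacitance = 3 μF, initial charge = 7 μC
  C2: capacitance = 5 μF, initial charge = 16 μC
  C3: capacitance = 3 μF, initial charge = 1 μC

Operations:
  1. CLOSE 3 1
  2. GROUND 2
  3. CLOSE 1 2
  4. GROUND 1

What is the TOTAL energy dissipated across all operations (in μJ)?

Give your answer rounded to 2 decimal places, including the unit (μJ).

Answer: 30.64 μJ

Derivation:
Initial: C1(3μF, Q=7μC, V=2.33V), C2(5μF, Q=16μC, V=3.20V), C3(3μF, Q=1μC, V=0.33V)
Op 1: CLOSE 3-1: Q_total=8.00, C_total=6.00, V=1.33; Q3=4.00, Q1=4.00; dissipated=3.000
Op 2: GROUND 2: Q2=0; energy lost=25.600
Op 3: CLOSE 1-2: Q_total=4.00, C_total=8.00, V=0.50; Q1=1.50, Q2=2.50; dissipated=1.667
Op 4: GROUND 1: Q1=0; energy lost=0.375
Total dissipated: 30.642 μJ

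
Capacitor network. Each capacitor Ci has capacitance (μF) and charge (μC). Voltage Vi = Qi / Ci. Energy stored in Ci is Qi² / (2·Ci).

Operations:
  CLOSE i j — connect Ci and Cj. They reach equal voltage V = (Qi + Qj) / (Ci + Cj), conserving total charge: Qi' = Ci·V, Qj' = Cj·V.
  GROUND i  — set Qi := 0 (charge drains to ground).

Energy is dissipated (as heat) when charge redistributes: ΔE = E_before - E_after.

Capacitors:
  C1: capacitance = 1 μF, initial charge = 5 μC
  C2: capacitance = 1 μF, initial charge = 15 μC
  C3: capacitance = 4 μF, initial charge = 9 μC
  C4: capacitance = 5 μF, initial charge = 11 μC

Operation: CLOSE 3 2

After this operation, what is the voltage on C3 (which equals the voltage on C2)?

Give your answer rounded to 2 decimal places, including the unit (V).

Answer: 4.80 V

Derivation:
Initial: C1(1μF, Q=5μC, V=5.00V), C2(1μF, Q=15μC, V=15.00V), C3(4μF, Q=9μC, V=2.25V), C4(5μF, Q=11μC, V=2.20V)
Op 1: CLOSE 3-2: Q_total=24.00, C_total=5.00, V=4.80; Q3=19.20, Q2=4.80; dissipated=65.025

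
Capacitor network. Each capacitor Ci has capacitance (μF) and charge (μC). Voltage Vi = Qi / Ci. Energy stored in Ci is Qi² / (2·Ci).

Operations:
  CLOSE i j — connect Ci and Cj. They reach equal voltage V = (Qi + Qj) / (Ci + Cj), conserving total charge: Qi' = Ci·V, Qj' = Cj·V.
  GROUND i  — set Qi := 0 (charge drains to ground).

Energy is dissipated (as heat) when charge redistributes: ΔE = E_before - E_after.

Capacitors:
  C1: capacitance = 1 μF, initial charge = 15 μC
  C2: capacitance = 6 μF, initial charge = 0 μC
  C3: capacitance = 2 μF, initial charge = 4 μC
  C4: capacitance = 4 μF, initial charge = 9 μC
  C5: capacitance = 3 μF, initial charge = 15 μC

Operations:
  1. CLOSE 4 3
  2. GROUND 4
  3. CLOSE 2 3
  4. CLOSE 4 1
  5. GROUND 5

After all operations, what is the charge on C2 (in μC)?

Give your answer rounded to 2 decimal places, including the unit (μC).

Initial: C1(1μF, Q=15μC, V=15.00V), C2(6μF, Q=0μC, V=0.00V), C3(2μF, Q=4μC, V=2.00V), C4(4μF, Q=9μC, V=2.25V), C5(3μF, Q=15μC, V=5.00V)
Op 1: CLOSE 4-3: Q_total=13.00, C_total=6.00, V=2.17; Q4=8.67, Q3=4.33; dissipated=0.042
Op 2: GROUND 4: Q4=0; energy lost=9.389
Op 3: CLOSE 2-3: Q_total=4.33, C_total=8.00, V=0.54; Q2=3.25, Q3=1.08; dissipated=3.521
Op 4: CLOSE 4-1: Q_total=15.00, C_total=5.00, V=3.00; Q4=12.00, Q1=3.00; dissipated=90.000
Op 5: GROUND 5: Q5=0; energy lost=37.500
Final charges: Q1=3.00, Q2=3.25, Q3=1.08, Q4=12.00, Q5=0.00

Answer: 3.25 μC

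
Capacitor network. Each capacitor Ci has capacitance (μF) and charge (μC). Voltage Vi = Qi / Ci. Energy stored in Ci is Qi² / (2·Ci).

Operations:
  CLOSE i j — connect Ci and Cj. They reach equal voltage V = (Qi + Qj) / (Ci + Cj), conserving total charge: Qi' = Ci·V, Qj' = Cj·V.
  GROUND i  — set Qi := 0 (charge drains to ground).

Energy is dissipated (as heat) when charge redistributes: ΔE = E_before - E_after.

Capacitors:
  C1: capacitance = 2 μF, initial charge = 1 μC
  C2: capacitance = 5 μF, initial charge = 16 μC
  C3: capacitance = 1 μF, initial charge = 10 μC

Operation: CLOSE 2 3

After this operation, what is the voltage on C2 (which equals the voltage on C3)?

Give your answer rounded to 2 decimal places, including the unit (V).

Answer: 4.33 V

Derivation:
Initial: C1(2μF, Q=1μC, V=0.50V), C2(5μF, Q=16μC, V=3.20V), C3(1μF, Q=10μC, V=10.00V)
Op 1: CLOSE 2-3: Q_total=26.00, C_total=6.00, V=4.33; Q2=21.67, Q3=4.33; dissipated=19.267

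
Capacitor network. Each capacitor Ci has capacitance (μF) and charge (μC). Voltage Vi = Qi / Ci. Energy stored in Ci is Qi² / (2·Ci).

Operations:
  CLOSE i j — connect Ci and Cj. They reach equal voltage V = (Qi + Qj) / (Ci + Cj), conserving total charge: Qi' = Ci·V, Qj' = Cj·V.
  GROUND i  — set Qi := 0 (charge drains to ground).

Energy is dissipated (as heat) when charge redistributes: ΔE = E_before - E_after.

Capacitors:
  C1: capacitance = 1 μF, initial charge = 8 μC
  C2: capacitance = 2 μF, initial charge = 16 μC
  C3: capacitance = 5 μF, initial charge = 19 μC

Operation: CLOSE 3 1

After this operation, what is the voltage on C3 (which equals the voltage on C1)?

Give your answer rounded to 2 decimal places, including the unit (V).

Initial: C1(1μF, Q=8μC, V=8.00V), C2(2μF, Q=16μC, V=8.00V), C3(5μF, Q=19μC, V=3.80V)
Op 1: CLOSE 3-1: Q_total=27.00, C_total=6.00, V=4.50; Q3=22.50, Q1=4.50; dissipated=7.350

Answer: 4.50 V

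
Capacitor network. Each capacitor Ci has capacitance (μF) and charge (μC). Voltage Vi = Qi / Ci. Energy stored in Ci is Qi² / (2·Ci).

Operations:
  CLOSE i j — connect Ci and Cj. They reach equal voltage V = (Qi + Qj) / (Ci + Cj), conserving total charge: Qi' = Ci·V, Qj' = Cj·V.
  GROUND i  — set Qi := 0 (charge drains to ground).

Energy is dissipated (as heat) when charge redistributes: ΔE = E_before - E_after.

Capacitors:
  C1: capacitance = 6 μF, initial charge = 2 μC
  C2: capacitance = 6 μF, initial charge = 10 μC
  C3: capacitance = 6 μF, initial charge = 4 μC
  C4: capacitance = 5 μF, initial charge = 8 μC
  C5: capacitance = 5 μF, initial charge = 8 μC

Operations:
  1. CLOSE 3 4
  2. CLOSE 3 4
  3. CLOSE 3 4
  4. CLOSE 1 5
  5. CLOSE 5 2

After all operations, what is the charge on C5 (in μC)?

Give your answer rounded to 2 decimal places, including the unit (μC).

Answer: 6.61 μC

Derivation:
Initial: C1(6μF, Q=2μC, V=0.33V), C2(6μF, Q=10μC, V=1.67V), C3(6μF, Q=4μC, V=0.67V), C4(5μF, Q=8μC, V=1.60V), C5(5μF, Q=8μC, V=1.60V)
Op 1: CLOSE 3-4: Q_total=12.00, C_total=11.00, V=1.09; Q3=6.55, Q4=5.45; dissipated=1.188
Op 2: CLOSE 3-4: Q_total=12.00, C_total=11.00, V=1.09; Q3=6.55, Q4=5.45; dissipated=0.000
Op 3: CLOSE 3-4: Q_total=12.00, C_total=11.00, V=1.09; Q3=6.55, Q4=5.45; dissipated=0.000
Op 4: CLOSE 1-5: Q_total=10.00, C_total=11.00, V=0.91; Q1=5.45, Q5=4.55; dissipated=2.188
Op 5: CLOSE 5-2: Q_total=14.55, C_total=11.00, V=1.32; Q5=6.61, Q2=7.93; dissipated=0.783
Final charges: Q1=5.45, Q2=7.93, Q3=6.55, Q4=5.45, Q5=6.61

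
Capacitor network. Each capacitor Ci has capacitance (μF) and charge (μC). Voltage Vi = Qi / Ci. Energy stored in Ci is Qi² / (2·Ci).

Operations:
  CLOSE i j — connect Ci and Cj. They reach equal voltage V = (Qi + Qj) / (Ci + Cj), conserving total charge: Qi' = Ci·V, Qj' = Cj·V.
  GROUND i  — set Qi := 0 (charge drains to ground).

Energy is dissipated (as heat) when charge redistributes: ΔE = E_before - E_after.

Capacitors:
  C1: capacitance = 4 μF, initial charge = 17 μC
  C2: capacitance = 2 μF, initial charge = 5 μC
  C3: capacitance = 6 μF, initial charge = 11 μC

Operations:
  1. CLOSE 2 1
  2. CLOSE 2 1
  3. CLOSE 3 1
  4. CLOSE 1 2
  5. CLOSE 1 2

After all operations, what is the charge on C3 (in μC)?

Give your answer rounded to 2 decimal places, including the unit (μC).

Answer: 15.40 μC

Derivation:
Initial: C1(4μF, Q=17μC, V=4.25V), C2(2μF, Q=5μC, V=2.50V), C3(6μF, Q=11μC, V=1.83V)
Op 1: CLOSE 2-1: Q_total=22.00, C_total=6.00, V=3.67; Q2=7.33, Q1=14.67; dissipated=2.042
Op 2: CLOSE 2-1: Q_total=22.00, C_total=6.00, V=3.67; Q2=7.33, Q1=14.67; dissipated=0.000
Op 3: CLOSE 3-1: Q_total=25.67, C_total=10.00, V=2.57; Q3=15.40, Q1=10.27; dissipated=4.033
Op 4: CLOSE 1-2: Q_total=17.60, C_total=6.00, V=2.93; Q1=11.73, Q2=5.87; dissipated=0.807
Op 5: CLOSE 1-2: Q_total=17.60, C_total=6.00, V=2.93; Q1=11.73, Q2=5.87; dissipated=0.000
Final charges: Q1=11.73, Q2=5.87, Q3=15.40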